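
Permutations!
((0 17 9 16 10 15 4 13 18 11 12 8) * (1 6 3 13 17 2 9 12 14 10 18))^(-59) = (0 14 8 11 12 18 17 16 4 9 15 2 10)(1 6 3 13)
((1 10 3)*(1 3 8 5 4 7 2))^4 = (1 4 10 7 8 2 5)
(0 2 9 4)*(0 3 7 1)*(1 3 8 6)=(0 2 9 4 8 6 1)(3 7)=[2, 0, 9, 7, 8, 5, 1, 3, 6, 4]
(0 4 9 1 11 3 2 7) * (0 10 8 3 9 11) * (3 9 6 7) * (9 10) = (0 4 11 6 7 9 1)(2 3)(8 10) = [4, 0, 3, 2, 11, 5, 7, 9, 10, 1, 8, 6]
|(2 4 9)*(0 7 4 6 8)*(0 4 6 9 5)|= 6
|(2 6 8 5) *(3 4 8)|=|(2 6 3 4 8 5)|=6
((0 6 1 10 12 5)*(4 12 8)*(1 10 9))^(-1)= (0 5 12 4 8 10 6)(1 9)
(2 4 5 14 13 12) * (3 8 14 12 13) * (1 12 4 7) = [0, 12, 7, 8, 5, 4, 6, 1, 14, 9, 10, 11, 2, 13, 3] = (1 12 2 7)(3 8 14)(4 5)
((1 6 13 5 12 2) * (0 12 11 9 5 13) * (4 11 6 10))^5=(13)(0 4)(1 5)(2 9)(6 10)(11 12)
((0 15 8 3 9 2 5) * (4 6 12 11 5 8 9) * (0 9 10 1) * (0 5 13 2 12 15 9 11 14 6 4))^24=((0 9 12 14 6 15 10 1 5 11 13 2 8 3))^24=(0 13 10 12 8 5 6)(1 14 3 11 15 9 2)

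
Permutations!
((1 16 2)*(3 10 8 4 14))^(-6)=(16)(3 14 4 8 10)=((1 16 2)(3 10 8 4 14))^(-6)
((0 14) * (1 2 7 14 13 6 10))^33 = (0 13 6 10 1 2 7 14)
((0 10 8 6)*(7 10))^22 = (0 10 6 7 8)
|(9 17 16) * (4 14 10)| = 3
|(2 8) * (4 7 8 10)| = 5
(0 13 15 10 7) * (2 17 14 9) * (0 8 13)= [0, 1, 17, 3, 4, 5, 6, 8, 13, 2, 7, 11, 12, 15, 9, 10, 16, 14]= (2 17 14 9)(7 8 13 15 10)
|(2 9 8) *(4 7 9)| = 5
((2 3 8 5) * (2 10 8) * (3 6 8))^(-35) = ((2 6 8 5 10 3))^(-35) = (2 6 8 5 10 3)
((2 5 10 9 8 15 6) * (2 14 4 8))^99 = ((2 5 10 9)(4 8 15 6 14))^99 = (2 9 10 5)(4 14 6 15 8)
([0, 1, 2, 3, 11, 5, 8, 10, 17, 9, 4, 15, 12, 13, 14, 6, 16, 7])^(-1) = [0, 1, 2, 3, 10, 5, 15, 17, 6, 9, 7, 4, 12, 13, 14, 11, 16, 8]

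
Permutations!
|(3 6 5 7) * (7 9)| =5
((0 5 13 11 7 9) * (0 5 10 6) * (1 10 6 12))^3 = (0 6)(5 7 13 9 11)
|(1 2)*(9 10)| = |(1 2)(9 10)| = 2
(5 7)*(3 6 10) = (3 6 10)(5 7) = [0, 1, 2, 6, 4, 7, 10, 5, 8, 9, 3]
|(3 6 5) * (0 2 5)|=|(0 2 5 3 6)|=5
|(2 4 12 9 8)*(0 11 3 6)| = 20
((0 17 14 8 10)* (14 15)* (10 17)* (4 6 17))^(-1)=(0 10)(4 8 14 15 17 6)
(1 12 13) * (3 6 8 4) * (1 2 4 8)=(1 12 13 2 4 3 6)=[0, 12, 4, 6, 3, 5, 1, 7, 8, 9, 10, 11, 13, 2]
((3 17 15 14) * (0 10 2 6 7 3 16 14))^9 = ((0 10 2 6 7 3 17 15)(14 16))^9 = (0 10 2 6 7 3 17 15)(14 16)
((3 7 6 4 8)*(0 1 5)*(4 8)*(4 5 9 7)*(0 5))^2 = (0 9 6 3)(1 7 8 4)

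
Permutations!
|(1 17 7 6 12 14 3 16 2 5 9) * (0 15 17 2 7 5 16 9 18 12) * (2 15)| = |(0 2 16 7 6)(1 15 17 5 18 12 14 3 9)| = 45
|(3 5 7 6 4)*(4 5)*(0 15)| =6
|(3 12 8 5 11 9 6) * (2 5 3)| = |(2 5 11 9 6)(3 12 8)| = 15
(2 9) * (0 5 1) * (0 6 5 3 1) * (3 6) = [6, 3, 9, 1, 4, 0, 5, 7, 8, 2] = (0 6 5)(1 3)(2 9)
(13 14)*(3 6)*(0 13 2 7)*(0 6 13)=(2 7 6 3 13 14)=[0, 1, 7, 13, 4, 5, 3, 6, 8, 9, 10, 11, 12, 14, 2]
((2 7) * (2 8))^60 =(8)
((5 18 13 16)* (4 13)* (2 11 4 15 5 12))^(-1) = (2 12 16 13 4 11)(5 15 18)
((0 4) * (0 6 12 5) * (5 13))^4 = (0 13 6)(4 5 12)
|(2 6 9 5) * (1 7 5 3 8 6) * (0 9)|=20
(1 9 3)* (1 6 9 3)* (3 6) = (1 6 9) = [0, 6, 2, 3, 4, 5, 9, 7, 8, 1]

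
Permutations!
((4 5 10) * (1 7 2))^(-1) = (1 2 7)(4 10 5)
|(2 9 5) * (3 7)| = 6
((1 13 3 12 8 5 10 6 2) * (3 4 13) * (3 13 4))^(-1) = (1 2 6 10 5 8 12 3 13)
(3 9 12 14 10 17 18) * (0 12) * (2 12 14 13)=(0 14 10 17 18 3 9)(2 12 13)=[14, 1, 12, 9, 4, 5, 6, 7, 8, 0, 17, 11, 13, 2, 10, 15, 16, 18, 3]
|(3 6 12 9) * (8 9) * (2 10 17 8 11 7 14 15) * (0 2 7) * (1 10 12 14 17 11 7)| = |(0 2 12 7 17 8 9 3 6 14 15 1 10 11)| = 14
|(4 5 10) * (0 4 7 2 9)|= |(0 4 5 10 7 2 9)|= 7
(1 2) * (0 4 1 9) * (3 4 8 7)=[8, 2, 9, 4, 1, 5, 6, 3, 7, 0]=(0 8 7 3 4 1 2 9)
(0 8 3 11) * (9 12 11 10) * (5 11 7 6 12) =[8, 1, 2, 10, 4, 11, 12, 6, 3, 5, 9, 0, 7] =(0 8 3 10 9 5 11)(6 12 7)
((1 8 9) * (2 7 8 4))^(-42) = (9)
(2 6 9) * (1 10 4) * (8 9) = (1 10 4)(2 6 8 9) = [0, 10, 6, 3, 1, 5, 8, 7, 9, 2, 4]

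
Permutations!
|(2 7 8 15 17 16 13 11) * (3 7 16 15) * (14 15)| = |(2 16 13 11)(3 7 8)(14 15 17)| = 12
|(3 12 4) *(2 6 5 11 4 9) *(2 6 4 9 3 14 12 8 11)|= 10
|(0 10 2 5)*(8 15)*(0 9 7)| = |(0 10 2 5 9 7)(8 15)| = 6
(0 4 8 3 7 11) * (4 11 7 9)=(0 11)(3 9 4 8)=[11, 1, 2, 9, 8, 5, 6, 7, 3, 4, 10, 0]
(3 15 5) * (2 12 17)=[0, 1, 12, 15, 4, 3, 6, 7, 8, 9, 10, 11, 17, 13, 14, 5, 16, 2]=(2 12 17)(3 15 5)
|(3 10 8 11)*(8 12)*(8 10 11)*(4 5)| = 2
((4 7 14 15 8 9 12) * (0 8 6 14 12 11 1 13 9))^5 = (0 8)(1 13 9 11)(4 12 7)(6 15 14)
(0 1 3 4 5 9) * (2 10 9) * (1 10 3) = [10, 1, 3, 4, 5, 2, 6, 7, 8, 0, 9] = (0 10 9)(2 3 4 5)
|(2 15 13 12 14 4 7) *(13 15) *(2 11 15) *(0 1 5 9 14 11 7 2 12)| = 24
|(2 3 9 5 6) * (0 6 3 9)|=|(0 6 2 9 5 3)|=6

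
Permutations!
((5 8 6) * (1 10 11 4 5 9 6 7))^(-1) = (1 7 8 5 4 11 10)(6 9)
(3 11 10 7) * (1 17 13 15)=(1 17 13 15)(3 11 10 7)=[0, 17, 2, 11, 4, 5, 6, 3, 8, 9, 7, 10, 12, 15, 14, 1, 16, 13]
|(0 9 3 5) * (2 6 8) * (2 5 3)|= 6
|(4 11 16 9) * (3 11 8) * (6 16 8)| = |(3 11 8)(4 6 16 9)| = 12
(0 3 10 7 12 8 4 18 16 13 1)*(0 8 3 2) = (0 2)(1 8 4 18 16 13)(3 10 7 12) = [2, 8, 0, 10, 18, 5, 6, 12, 4, 9, 7, 11, 3, 1, 14, 15, 13, 17, 16]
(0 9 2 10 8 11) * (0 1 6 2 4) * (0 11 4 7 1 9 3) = (0 3)(1 6 2 10 8 4 11 9 7) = [3, 6, 10, 0, 11, 5, 2, 1, 4, 7, 8, 9]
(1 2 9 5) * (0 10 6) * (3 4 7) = (0 10 6)(1 2 9 5)(3 4 7) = [10, 2, 9, 4, 7, 1, 0, 3, 8, 5, 6]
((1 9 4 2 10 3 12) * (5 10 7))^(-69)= (1 2 10)(3 9 7)(4 5 12)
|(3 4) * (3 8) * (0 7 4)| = 5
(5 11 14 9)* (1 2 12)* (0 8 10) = (0 8 10)(1 2 12)(5 11 14 9) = [8, 2, 12, 3, 4, 11, 6, 7, 10, 5, 0, 14, 1, 13, 9]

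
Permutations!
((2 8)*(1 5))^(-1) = (1 5)(2 8)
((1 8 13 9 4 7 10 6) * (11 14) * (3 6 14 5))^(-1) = ((1 8 13 9 4 7 10 14 11 5 3 6))^(-1) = (1 6 3 5 11 14 10 7 4 9 13 8)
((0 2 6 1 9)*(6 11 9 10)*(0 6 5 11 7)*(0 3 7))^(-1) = (0 2)(1 6 9 11 5 10)(3 7)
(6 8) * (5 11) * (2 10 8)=(2 10 8 6)(5 11)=[0, 1, 10, 3, 4, 11, 2, 7, 6, 9, 8, 5]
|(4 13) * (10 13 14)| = 4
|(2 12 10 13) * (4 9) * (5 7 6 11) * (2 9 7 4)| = |(2 12 10 13 9)(4 7 6 11 5)| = 5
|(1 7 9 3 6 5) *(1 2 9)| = |(1 7)(2 9 3 6 5)| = 10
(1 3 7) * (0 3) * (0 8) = (0 3 7 1 8) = [3, 8, 2, 7, 4, 5, 6, 1, 0]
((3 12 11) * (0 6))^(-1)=(0 6)(3 11 12)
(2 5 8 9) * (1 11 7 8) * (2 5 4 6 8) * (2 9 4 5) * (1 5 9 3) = (1 11 7 3)(2 9)(4 6 8) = [0, 11, 9, 1, 6, 5, 8, 3, 4, 2, 10, 7]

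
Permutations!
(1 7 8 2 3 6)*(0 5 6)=(0 5 6 1 7 8 2 3)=[5, 7, 3, 0, 4, 6, 1, 8, 2]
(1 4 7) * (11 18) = (1 4 7)(11 18) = [0, 4, 2, 3, 7, 5, 6, 1, 8, 9, 10, 18, 12, 13, 14, 15, 16, 17, 11]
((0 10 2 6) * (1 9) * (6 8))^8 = (0 8 10 6 2)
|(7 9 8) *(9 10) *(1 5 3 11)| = |(1 5 3 11)(7 10 9 8)| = 4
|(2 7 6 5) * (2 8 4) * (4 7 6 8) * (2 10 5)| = 6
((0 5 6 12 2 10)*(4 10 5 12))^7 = ((0 12 2 5 6 4 10))^7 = (12)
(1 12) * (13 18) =[0, 12, 2, 3, 4, 5, 6, 7, 8, 9, 10, 11, 1, 18, 14, 15, 16, 17, 13] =(1 12)(13 18)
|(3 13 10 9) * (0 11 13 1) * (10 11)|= 10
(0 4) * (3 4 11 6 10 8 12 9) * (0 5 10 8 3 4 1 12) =(0 11 6 8)(1 12 9 4 5 10 3) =[11, 12, 2, 1, 5, 10, 8, 7, 0, 4, 3, 6, 9]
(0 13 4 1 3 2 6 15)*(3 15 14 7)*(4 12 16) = [13, 15, 6, 2, 1, 5, 14, 3, 8, 9, 10, 11, 16, 12, 7, 0, 4] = (0 13 12 16 4 1 15)(2 6 14 7 3)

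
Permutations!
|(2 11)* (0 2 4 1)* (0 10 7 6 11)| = |(0 2)(1 10 7 6 11 4)| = 6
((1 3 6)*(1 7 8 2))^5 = (1 2 8 7 6 3)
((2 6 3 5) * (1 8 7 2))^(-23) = (1 3 2 8 5 6 7) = ((1 8 7 2 6 3 5))^(-23)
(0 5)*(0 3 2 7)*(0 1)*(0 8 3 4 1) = (0 5 4 1 8 3 2 7) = [5, 8, 7, 2, 1, 4, 6, 0, 3]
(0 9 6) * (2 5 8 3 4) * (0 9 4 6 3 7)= [4, 1, 5, 6, 2, 8, 9, 0, 7, 3]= (0 4 2 5 8 7)(3 6 9)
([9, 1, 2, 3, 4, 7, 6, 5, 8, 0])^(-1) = [9, 1, 2, 3, 4, 7, 6, 5, 8, 0]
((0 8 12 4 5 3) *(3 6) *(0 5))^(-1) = ((0 8 12 4)(3 5 6))^(-1) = (0 4 12 8)(3 6 5)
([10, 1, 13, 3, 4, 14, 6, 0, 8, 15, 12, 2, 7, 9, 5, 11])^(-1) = [7, 1, 11, 3, 4, 14, 6, 12, 8, 13, 0, 15, 10, 2, 5, 9]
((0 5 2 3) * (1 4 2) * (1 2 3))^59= ((0 5 2 1 4 3))^59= (0 3 4 1 2 5)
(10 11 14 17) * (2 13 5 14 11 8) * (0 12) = (0 12)(2 13 5 14 17 10 8) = [12, 1, 13, 3, 4, 14, 6, 7, 2, 9, 8, 11, 0, 5, 17, 15, 16, 10]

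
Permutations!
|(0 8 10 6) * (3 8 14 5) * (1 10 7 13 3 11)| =28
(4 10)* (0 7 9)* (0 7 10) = [10, 1, 2, 3, 0, 5, 6, 9, 8, 7, 4] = (0 10 4)(7 9)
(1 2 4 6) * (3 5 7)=[0, 2, 4, 5, 6, 7, 1, 3]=(1 2 4 6)(3 5 7)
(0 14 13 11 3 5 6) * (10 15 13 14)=(0 10 15 13 11 3 5 6)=[10, 1, 2, 5, 4, 6, 0, 7, 8, 9, 15, 3, 12, 11, 14, 13]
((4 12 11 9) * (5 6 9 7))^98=(12)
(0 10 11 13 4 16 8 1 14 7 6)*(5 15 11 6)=[10, 14, 2, 3, 16, 15, 0, 5, 1, 9, 6, 13, 12, 4, 7, 11, 8]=(0 10 6)(1 14 7 5 15 11 13 4 16 8)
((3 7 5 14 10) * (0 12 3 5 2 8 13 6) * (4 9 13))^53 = (0 7 4 6 3 8 13 12 2 9)(5 10 14) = ((0 12 3 7 2 8 4 9 13 6)(5 14 10))^53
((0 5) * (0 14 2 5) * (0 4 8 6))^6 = ((0 4 8 6)(2 5 14))^6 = (14)(0 8)(4 6)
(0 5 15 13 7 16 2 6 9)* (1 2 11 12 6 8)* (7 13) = (0 5 15 7 16 11 12 6 9)(1 2 8) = [5, 2, 8, 3, 4, 15, 9, 16, 1, 0, 10, 12, 6, 13, 14, 7, 11]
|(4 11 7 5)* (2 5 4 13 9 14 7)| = |(2 5 13 9 14 7 4 11)| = 8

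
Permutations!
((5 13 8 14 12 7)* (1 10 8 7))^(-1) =(1 12 14 8 10)(5 7 13)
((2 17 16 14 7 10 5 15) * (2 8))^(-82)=(2 8 15 5 10 7 14 16 17)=((2 17 16 14 7 10 5 15 8))^(-82)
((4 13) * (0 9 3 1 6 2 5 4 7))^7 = (0 4 6 9 13 2 3 7 5 1)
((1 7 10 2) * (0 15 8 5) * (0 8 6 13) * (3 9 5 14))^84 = (15)(3 14 8 5 9)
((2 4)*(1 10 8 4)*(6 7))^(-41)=(1 2 4 8 10)(6 7)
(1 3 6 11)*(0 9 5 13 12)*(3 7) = (0 9 5 13 12)(1 7 3 6 11) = [9, 7, 2, 6, 4, 13, 11, 3, 8, 5, 10, 1, 0, 12]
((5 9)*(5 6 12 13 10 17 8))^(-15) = ((5 9 6 12 13 10 17 8))^(-15) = (5 9 6 12 13 10 17 8)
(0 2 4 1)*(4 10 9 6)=(0 2 10 9 6 4 1)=[2, 0, 10, 3, 1, 5, 4, 7, 8, 6, 9]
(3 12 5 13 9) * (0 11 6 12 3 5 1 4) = (0 11 6 12 1 4)(5 13 9) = [11, 4, 2, 3, 0, 13, 12, 7, 8, 5, 10, 6, 1, 9]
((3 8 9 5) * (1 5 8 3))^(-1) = ((1 5)(8 9))^(-1) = (1 5)(8 9)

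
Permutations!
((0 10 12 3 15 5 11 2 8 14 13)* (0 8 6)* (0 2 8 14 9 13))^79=((0 10 12 3 15 5 11 8 9 13 14)(2 6))^79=(0 12 15 11 9 14 10 3 5 8 13)(2 6)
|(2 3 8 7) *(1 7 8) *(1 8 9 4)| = |(1 7 2 3 8 9 4)| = 7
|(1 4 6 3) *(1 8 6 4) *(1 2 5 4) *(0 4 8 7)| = |(0 4 1 2 5 8 6 3 7)| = 9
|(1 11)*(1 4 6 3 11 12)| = 4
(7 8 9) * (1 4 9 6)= [0, 4, 2, 3, 9, 5, 1, 8, 6, 7]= (1 4 9 7 8 6)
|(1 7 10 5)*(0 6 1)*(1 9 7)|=6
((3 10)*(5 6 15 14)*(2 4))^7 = (2 4)(3 10)(5 14 15 6)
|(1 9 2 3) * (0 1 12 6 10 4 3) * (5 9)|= 5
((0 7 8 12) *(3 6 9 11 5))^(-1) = ((0 7 8 12)(3 6 9 11 5))^(-1) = (0 12 8 7)(3 5 11 9 6)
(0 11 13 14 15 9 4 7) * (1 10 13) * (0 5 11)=(1 10 13 14 15 9 4 7 5 11)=[0, 10, 2, 3, 7, 11, 6, 5, 8, 4, 13, 1, 12, 14, 15, 9]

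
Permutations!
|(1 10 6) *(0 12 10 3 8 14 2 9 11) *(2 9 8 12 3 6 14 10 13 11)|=10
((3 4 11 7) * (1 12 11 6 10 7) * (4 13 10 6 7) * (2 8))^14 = (1 11 12)(3 7 4 10 13)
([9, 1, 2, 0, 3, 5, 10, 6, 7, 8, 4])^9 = [9, 1, 2, 0, 3, 5, 10, 6, 7, 8, 4]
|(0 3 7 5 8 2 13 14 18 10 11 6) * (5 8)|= |(0 3 7 8 2 13 14 18 10 11 6)|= 11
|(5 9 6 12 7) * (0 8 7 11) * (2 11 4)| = |(0 8 7 5 9 6 12 4 2 11)| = 10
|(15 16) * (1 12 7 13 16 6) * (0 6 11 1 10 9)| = |(0 6 10 9)(1 12 7 13 16 15 11)| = 28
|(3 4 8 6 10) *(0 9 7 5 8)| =9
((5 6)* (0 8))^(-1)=(0 8)(5 6)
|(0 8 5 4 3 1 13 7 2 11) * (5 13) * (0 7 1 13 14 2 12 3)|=|(0 8 14 2 11 7 12 3 13 1 5 4)|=12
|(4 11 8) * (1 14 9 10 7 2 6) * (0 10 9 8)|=10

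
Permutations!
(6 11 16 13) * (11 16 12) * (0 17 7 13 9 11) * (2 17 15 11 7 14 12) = (0 15 11 2 17 14 12)(6 16 9 7 13) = [15, 1, 17, 3, 4, 5, 16, 13, 8, 7, 10, 2, 0, 6, 12, 11, 9, 14]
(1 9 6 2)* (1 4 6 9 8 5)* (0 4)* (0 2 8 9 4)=(1 9 4 6 8 5)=[0, 9, 2, 3, 6, 1, 8, 7, 5, 4]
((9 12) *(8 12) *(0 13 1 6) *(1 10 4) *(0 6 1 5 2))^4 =((0 13 10 4 5 2)(8 12 9))^4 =(0 5 10)(2 4 13)(8 12 9)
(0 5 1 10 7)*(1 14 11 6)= (0 5 14 11 6 1 10 7)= [5, 10, 2, 3, 4, 14, 1, 0, 8, 9, 7, 6, 12, 13, 11]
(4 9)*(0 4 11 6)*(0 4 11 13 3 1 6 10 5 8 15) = [11, 6, 2, 1, 9, 8, 4, 7, 15, 13, 5, 10, 12, 3, 14, 0] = (0 11 10 5 8 15)(1 6 4 9 13 3)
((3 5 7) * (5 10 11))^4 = (3 7 5 11 10)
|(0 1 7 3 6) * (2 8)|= 10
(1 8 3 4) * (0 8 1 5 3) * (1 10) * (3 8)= [3, 10, 2, 4, 5, 8, 6, 7, 0, 9, 1]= (0 3 4 5 8)(1 10)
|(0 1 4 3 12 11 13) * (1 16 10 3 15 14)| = 28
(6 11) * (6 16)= (6 11 16)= [0, 1, 2, 3, 4, 5, 11, 7, 8, 9, 10, 16, 12, 13, 14, 15, 6]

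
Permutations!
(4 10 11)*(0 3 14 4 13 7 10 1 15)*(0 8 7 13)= [3, 15, 2, 14, 1, 5, 6, 10, 7, 9, 11, 0, 12, 13, 4, 8]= (0 3 14 4 1 15 8 7 10 11)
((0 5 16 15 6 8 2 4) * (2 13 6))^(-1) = (0 4 2 15 16 5)(6 13 8) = ((0 5 16 15 2 4)(6 8 13))^(-1)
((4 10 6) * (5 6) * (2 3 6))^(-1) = (2 5 10 4 6 3)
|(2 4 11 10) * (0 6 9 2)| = 7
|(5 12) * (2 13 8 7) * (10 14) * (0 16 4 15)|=|(0 16 4 15)(2 13 8 7)(5 12)(10 14)|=4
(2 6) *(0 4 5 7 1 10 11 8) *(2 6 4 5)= (0 5 7 1 10 11 8)(2 4)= [5, 10, 4, 3, 2, 7, 6, 1, 0, 9, 11, 8]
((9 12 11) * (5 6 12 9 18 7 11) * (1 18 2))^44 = ((1 18 7 11 2)(5 6 12))^44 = (1 2 11 7 18)(5 12 6)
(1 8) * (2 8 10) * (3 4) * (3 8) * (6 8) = (1 10 2 3 4 6 8) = [0, 10, 3, 4, 6, 5, 8, 7, 1, 9, 2]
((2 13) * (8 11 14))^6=((2 13)(8 11 14))^6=(14)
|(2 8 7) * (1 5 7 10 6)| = 7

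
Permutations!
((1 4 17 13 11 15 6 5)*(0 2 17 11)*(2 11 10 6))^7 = (0 11 15 2 17 13)(1 10 5 4 6)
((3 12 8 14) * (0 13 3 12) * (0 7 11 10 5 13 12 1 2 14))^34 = (0 12 8)(1 2 14)(3 5 11)(7 13 10)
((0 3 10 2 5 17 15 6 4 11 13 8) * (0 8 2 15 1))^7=(0 13 10 5 6 1 11 3 2 15 17 4)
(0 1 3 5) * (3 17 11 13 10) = (0 1 17 11 13 10 3 5) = [1, 17, 2, 5, 4, 0, 6, 7, 8, 9, 3, 13, 12, 10, 14, 15, 16, 11]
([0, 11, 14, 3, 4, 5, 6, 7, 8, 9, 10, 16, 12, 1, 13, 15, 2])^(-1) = (1 13 14 2 16 11)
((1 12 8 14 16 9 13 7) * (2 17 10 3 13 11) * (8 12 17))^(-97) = ((1 17 10 3 13 7)(2 8 14 16 9 11))^(-97) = (1 7 13 3 10 17)(2 11 9 16 14 8)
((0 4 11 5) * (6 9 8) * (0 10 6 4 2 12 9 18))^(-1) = (0 18 6 10 5 11 4 8 9 12 2)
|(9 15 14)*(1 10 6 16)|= |(1 10 6 16)(9 15 14)|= 12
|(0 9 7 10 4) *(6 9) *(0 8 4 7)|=6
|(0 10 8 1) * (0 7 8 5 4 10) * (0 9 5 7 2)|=9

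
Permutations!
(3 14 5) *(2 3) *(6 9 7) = (2 3 14 5)(6 9 7) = [0, 1, 3, 14, 4, 2, 9, 6, 8, 7, 10, 11, 12, 13, 5]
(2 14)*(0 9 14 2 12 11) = (0 9 14 12 11) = [9, 1, 2, 3, 4, 5, 6, 7, 8, 14, 10, 0, 11, 13, 12]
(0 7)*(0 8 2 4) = (0 7 8 2 4) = [7, 1, 4, 3, 0, 5, 6, 8, 2]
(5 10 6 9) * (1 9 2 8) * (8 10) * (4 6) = (1 9 5 8)(2 10 4 6) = [0, 9, 10, 3, 6, 8, 2, 7, 1, 5, 4]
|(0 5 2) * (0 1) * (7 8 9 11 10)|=20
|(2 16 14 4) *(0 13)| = |(0 13)(2 16 14 4)| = 4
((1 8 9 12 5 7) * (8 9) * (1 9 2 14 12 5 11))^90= (14)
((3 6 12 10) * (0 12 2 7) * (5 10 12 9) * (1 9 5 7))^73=((12)(0 5 10 3 6 2 1 9 7))^73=(12)(0 5 10 3 6 2 1 9 7)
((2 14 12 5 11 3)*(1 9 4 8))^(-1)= ((1 9 4 8)(2 14 12 5 11 3))^(-1)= (1 8 4 9)(2 3 11 5 12 14)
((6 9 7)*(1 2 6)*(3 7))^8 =(1 6 3)(2 9 7)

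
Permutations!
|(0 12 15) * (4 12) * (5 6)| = |(0 4 12 15)(5 6)| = 4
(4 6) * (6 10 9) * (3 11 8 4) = (3 11 8 4 10 9 6) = [0, 1, 2, 11, 10, 5, 3, 7, 4, 6, 9, 8]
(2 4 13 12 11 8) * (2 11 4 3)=(2 3)(4 13 12)(8 11)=[0, 1, 3, 2, 13, 5, 6, 7, 11, 9, 10, 8, 4, 12]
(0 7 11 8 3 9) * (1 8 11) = (11)(0 7 1 8 3 9) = [7, 8, 2, 9, 4, 5, 6, 1, 3, 0, 10, 11]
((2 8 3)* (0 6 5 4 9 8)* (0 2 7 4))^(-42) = ((0 6 5)(3 7 4 9 8))^(-42) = (3 9 7 8 4)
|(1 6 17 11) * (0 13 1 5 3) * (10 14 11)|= |(0 13 1 6 17 10 14 11 5 3)|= 10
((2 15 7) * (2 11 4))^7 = (2 7 4 15 11)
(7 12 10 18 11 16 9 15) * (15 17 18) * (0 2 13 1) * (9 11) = (0 2 13 1)(7 12 10 15)(9 17 18)(11 16) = [2, 0, 13, 3, 4, 5, 6, 12, 8, 17, 15, 16, 10, 1, 14, 7, 11, 18, 9]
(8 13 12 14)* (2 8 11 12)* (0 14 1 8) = [14, 8, 0, 3, 4, 5, 6, 7, 13, 9, 10, 12, 1, 2, 11] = (0 14 11 12 1 8 13 2)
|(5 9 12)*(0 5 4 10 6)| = |(0 5 9 12 4 10 6)| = 7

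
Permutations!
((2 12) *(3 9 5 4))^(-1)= (2 12)(3 4 5 9)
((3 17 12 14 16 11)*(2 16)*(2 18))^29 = (2 12 11 18 17 16 14 3)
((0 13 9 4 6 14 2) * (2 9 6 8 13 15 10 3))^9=(0 2 3 10 15)(4 6)(8 14)(9 13)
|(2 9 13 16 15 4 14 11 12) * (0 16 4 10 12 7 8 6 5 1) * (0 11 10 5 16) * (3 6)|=|(1 11 7 8 3 6 16 15 5)(2 9 13 4 14 10 12)|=63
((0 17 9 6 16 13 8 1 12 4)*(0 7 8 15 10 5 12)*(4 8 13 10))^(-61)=((0 17 9 6 16 10 5 12 8 1)(4 7 13 15))^(-61)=(0 1 8 12 5 10 16 6 9 17)(4 15 13 7)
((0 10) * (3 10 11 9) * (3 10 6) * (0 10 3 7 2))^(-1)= ((0 11 9 3 6 7 2))^(-1)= (0 2 7 6 3 9 11)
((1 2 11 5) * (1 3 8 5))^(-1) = (1 11 2)(3 5 8)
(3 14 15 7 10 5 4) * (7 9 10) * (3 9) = [0, 1, 2, 14, 9, 4, 6, 7, 8, 10, 5, 11, 12, 13, 15, 3] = (3 14 15)(4 9 10 5)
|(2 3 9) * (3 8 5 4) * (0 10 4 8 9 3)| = 6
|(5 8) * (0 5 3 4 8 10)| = |(0 5 10)(3 4 8)| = 3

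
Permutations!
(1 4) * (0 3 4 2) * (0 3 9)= (0 9)(1 2 3 4)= [9, 2, 3, 4, 1, 5, 6, 7, 8, 0]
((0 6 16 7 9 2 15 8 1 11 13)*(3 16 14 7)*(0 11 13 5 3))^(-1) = ((0 6 14 7 9 2 15 8 1 13 11 5 3 16))^(-1) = (0 16 3 5 11 13 1 8 15 2 9 7 14 6)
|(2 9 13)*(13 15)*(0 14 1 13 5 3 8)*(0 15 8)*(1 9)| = 21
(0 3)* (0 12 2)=[3, 1, 0, 12, 4, 5, 6, 7, 8, 9, 10, 11, 2]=(0 3 12 2)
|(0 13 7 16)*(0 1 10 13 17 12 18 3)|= |(0 17 12 18 3)(1 10 13 7 16)|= 5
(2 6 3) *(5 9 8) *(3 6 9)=[0, 1, 9, 2, 4, 3, 6, 7, 5, 8]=(2 9 8 5 3)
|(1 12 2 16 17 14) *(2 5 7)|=|(1 12 5 7 2 16 17 14)|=8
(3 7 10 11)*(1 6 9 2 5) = (1 6 9 2 5)(3 7 10 11) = [0, 6, 5, 7, 4, 1, 9, 10, 8, 2, 11, 3]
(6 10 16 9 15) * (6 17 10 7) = (6 7)(9 15 17 10 16) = [0, 1, 2, 3, 4, 5, 7, 6, 8, 15, 16, 11, 12, 13, 14, 17, 9, 10]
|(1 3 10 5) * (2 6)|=|(1 3 10 5)(2 6)|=4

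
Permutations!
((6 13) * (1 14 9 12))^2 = ((1 14 9 12)(6 13))^2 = (1 9)(12 14)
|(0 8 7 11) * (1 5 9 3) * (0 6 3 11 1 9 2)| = |(0 8 7 1 5 2)(3 9 11 6)| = 12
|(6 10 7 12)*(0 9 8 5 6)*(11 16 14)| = |(0 9 8 5 6 10 7 12)(11 16 14)| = 24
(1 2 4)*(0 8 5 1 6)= [8, 2, 4, 3, 6, 1, 0, 7, 5]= (0 8 5 1 2 4 6)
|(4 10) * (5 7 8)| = 6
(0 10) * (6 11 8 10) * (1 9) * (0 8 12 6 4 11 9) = (0 4 11 12 6 9 1)(8 10) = [4, 0, 2, 3, 11, 5, 9, 7, 10, 1, 8, 12, 6]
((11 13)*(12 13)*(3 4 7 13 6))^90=(3 6 12 11 13 7 4)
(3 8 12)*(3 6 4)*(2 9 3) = (2 9 3 8 12 6 4) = [0, 1, 9, 8, 2, 5, 4, 7, 12, 3, 10, 11, 6]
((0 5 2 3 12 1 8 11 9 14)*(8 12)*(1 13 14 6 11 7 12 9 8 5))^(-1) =(0 14 13 12 7 8 11 6 9 1)(2 5 3)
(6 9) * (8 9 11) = [0, 1, 2, 3, 4, 5, 11, 7, 9, 6, 10, 8] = (6 11 8 9)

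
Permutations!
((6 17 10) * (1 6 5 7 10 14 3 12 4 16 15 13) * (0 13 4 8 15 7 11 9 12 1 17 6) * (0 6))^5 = (0 1 14 13 6 3 17)(4 11)(5 15)(7 12)(8 10)(9 16)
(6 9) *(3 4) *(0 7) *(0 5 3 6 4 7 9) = [9, 1, 2, 7, 6, 3, 0, 5, 8, 4] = (0 9 4 6)(3 7 5)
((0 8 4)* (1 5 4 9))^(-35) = (0 8 9 1 5 4)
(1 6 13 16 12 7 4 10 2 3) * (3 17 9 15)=(1 6 13 16 12 7 4 10 2 17 9 15 3)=[0, 6, 17, 1, 10, 5, 13, 4, 8, 15, 2, 11, 7, 16, 14, 3, 12, 9]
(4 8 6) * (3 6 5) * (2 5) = (2 5 3 6 4 8) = [0, 1, 5, 6, 8, 3, 4, 7, 2]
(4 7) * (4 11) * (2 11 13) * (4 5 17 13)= (2 11 5 17 13)(4 7)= [0, 1, 11, 3, 7, 17, 6, 4, 8, 9, 10, 5, 12, 2, 14, 15, 16, 13]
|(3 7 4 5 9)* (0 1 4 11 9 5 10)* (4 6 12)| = 12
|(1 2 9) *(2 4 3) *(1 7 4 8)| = 10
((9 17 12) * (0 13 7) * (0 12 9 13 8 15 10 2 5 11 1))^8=((0 8 15 10 2 5 11 1)(7 12 13)(9 17))^8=(17)(7 13 12)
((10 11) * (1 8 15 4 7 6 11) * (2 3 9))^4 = (1 7)(2 3 9)(4 10)(6 8)(11 15)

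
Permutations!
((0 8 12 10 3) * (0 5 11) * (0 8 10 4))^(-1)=((0 10 3 5 11 8 12 4))^(-1)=(0 4 12 8 11 5 3 10)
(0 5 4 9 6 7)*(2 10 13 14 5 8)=(0 8 2 10 13 14 5 4 9 6 7)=[8, 1, 10, 3, 9, 4, 7, 0, 2, 6, 13, 11, 12, 14, 5]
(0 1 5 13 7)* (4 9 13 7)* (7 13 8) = [1, 5, 2, 3, 9, 13, 6, 0, 7, 8, 10, 11, 12, 4] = (0 1 5 13 4 9 8 7)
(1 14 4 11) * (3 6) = (1 14 4 11)(3 6) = [0, 14, 2, 6, 11, 5, 3, 7, 8, 9, 10, 1, 12, 13, 4]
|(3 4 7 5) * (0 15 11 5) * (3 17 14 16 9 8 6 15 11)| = 13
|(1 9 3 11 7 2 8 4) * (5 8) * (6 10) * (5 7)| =14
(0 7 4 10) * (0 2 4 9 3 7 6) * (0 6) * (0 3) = [3, 1, 4, 7, 10, 5, 6, 9, 8, 0, 2] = (0 3 7 9)(2 4 10)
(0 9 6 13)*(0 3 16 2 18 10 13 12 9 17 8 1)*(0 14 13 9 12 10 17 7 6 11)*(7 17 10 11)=[17, 14, 18, 16, 4, 5, 11, 6, 1, 7, 9, 0, 12, 3, 13, 15, 2, 8, 10]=(0 17 8 1 14 13 3 16 2 18 10 9 7 6 11)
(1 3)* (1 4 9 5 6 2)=(1 3 4 9 5 6 2)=[0, 3, 1, 4, 9, 6, 2, 7, 8, 5]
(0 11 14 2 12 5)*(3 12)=(0 11 14 2 3 12 5)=[11, 1, 3, 12, 4, 0, 6, 7, 8, 9, 10, 14, 5, 13, 2]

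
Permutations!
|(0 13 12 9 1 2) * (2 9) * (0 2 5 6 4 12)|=|(0 13)(1 9)(4 12 5 6)|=4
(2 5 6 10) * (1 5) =(1 5 6 10 2) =[0, 5, 1, 3, 4, 6, 10, 7, 8, 9, 2]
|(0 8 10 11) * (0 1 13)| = |(0 8 10 11 1 13)| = 6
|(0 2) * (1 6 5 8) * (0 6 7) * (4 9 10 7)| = |(0 2 6 5 8 1 4 9 10 7)| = 10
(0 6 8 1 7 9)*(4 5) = (0 6 8 1 7 9)(4 5) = [6, 7, 2, 3, 5, 4, 8, 9, 1, 0]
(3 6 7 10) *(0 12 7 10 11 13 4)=(0 12 7 11 13 4)(3 6 10)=[12, 1, 2, 6, 0, 5, 10, 11, 8, 9, 3, 13, 7, 4]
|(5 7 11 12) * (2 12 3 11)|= |(2 12 5 7)(3 11)|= 4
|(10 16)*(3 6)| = 2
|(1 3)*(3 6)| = |(1 6 3)| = 3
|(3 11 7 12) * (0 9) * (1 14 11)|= 6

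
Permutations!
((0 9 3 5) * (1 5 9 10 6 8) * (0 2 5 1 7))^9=(0 7 8 6 10)(2 5)(3 9)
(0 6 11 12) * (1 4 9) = [6, 4, 2, 3, 9, 5, 11, 7, 8, 1, 10, 12, 0] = (0 6 11 12)(1 4 9)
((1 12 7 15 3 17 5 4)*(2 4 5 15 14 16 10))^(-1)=(1 4 2 10 16 14 7 12)(3 15 17)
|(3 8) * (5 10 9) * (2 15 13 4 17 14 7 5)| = |(2 15 13 4 17 14 7 5 10 9)(3 8)| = 10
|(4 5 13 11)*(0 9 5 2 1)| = |(0 9 5 13 11 4 2 1)| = 8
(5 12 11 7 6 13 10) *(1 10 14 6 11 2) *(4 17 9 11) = [0, 10, 1, 3, 17, 12, 13, 4, 8, 11, 5, 7, 2, 14, 6, 15, 16, 9] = (1 10 5 12 2)(4 17 9 11 7)(6 13 14)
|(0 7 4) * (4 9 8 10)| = |(0 7 9 8 10 4)| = 6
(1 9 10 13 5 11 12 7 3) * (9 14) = (1 14 9 10 13 5 11 12 7 3) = [0, 14, 2, 1, 4, 11, 6, 3, 8, 10, 13, 12, 7, 5, 9]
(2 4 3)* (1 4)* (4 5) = [0, 5, 1, 2, 3, 4] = (1 5 4 3 2)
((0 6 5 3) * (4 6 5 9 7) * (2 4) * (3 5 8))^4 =(0 8 3)(2 7 9 6 4)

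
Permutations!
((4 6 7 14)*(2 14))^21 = (2 14 4 6 7)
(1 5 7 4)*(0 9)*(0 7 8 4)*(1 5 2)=(0 9 7)(1 2)(4 5 8)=[9, 2, 1, 3, 5, 8, 6, 0, 4, 7]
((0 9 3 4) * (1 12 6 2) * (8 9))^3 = ((0 8 9 3 4)(1 12 6 2))^3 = (0 3 8 4 9)(1 2 6 12)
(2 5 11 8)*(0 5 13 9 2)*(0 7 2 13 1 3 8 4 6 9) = (0 5 11 4 6 9 13)(1 3 8 7 2) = [5, 3, 1, 8, 6, 11, 9, 2, 7, 13, 10, 4, 12, 0]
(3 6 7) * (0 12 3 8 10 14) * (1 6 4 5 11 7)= [12, 6, 2, 4, 5, 11, 1, 8, 10, 9, 14, 7, 3, 13, 0]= (0 12 3 4 5 11 7 8 10 14)(1 6)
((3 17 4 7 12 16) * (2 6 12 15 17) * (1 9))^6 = (2 6 12 16 3)(4 15)(7 17)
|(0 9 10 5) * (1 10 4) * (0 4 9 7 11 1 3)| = 8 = |(0 7 11 1 10 5 4 3)|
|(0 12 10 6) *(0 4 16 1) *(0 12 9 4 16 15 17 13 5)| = 35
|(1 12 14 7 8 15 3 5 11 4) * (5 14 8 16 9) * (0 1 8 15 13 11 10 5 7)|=12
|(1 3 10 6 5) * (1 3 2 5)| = 6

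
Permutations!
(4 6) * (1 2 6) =(1 2 6 4) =[0, 2, 6, 3, 1, 5, 4]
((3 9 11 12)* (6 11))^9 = (3 12 11 6 9) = ((3 9 6 11 12))^9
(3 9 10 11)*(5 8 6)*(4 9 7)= (3 7 4 9 10 11)(5 8 6)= [0, 1, 2, 7, 9, 8, 5, 4, 6, 10, 11, 3]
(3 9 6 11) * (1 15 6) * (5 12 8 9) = [0, 15, 2, 5, 4, 12, 11, 7, 9, 1, 10, 3, 8, 13, 14, 6] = (1 15 6 11 3 5 12 8 9)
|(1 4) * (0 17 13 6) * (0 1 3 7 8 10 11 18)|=12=|(0 17 13 6 1 4 3 7 8 10 11 18)|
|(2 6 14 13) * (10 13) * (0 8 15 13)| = 8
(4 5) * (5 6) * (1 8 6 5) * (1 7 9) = (1 8 6 7 9)(4 5) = [0, 8, 2, 3, 5, 4, 7, 9, 6, 1]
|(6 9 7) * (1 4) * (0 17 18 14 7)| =14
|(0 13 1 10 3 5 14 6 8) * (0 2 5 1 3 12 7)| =|(0 13 3 1 10 12 7)(2 5 14 6 8)| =35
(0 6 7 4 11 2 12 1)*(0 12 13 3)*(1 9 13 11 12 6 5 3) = [5, 6, 11, 0, 12, 3, 7, 4, 8, 13, 10, 2, 9, 1] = (0 5 3)(1 6 7 4 12 9 13)(2 11)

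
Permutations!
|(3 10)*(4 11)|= |(3 10)(4 11)|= 2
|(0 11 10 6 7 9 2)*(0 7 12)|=15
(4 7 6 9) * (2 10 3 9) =(2 10 3 9 4 7 6) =[0, 1, 10, 9, 7, 5, 2, 6, 8, 4, 3]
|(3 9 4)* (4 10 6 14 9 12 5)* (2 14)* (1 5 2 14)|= 12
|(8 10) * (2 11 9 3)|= 4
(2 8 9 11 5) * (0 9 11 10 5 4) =[9, 1, 8, 3, 0, 2, 6, 7, 11, 10, 5, 4] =(0 9 10 5 2 8 11 4)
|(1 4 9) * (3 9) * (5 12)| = 4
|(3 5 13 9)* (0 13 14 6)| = 7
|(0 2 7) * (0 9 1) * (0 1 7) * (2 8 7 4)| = 6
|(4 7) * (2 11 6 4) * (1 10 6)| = 7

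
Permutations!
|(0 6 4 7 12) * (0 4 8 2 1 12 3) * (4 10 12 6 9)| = |(0 9 4 7 3)(1 6 8 2)(10 12)| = 20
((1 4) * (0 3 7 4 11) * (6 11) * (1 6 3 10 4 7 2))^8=(0 6 10 11 4)(1 2 3)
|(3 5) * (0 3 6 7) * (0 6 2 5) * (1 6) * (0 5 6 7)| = 10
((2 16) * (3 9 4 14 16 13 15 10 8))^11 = ((2 13 15 10 8 3 9 4 14 16))^11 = (2 13 15 10 8 3 9 4 14 16)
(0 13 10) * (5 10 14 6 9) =[13, 1, 2, 3, 4, 10, 9, 7, 8, 5, 0, 11, 12, 14, 6] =(0 13 14 6 9 5 10)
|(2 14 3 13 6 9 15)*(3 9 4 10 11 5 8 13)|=|(2 14 9 15)(4 10 11 5 8 13 6)|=28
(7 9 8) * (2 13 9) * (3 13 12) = (2 12 3 13 9 8 7) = [0, 1, 12, 13, 4, 5, 6, 2, 7, 8, 10, 11, 3, 9]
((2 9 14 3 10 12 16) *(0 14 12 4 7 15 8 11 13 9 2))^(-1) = (0 16 12 9 13 11 8 15 7 4 10 3 14)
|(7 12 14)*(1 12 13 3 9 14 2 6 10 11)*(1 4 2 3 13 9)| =15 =|(1 12 3)(2 6 10 11 4)(7 9 14)|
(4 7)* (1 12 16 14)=(1 12 16 14)(4 7)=[0, 12, 2, 3, 7, 5, 6, 4, 8, 9, 10, 11, 16, 13, 1, 15, 14]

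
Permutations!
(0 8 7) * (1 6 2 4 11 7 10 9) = (0 8 10 9 1 6 2 4 11 7) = [8, 6, 4, 3, 11, 5, 2, 0, 10, 1, 9, 7]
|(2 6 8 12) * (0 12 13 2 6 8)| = |(0 12 6)(2 8 13)| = 3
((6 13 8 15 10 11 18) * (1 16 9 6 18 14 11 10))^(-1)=(18)(1 15 8 13 6 9 16)(11 14)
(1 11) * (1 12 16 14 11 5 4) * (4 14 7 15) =(1 5 14 11 12 16 7 15 4) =[0, 5, 2, 3, 1, 14, 6, 15, 8, 9, 10, 12, 16, 13, 11, 4, 7]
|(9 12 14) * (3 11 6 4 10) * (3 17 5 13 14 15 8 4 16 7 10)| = 15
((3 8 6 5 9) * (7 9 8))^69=(9)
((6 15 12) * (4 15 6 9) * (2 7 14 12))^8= ((2 7 14 12 9 4 15))^8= (2 7 14 12 9 4 15)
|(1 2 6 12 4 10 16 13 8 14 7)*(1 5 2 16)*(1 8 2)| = |(1 16 13 2 6 12 4 10 8 14 7 5)| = 12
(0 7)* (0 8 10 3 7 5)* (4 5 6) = (0 6 4 5)(3 7 8 10) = [6, 1, 2, 7, 5, 0, 4, 8, 10, 9, 3]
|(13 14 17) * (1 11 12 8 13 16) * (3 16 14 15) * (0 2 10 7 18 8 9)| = 14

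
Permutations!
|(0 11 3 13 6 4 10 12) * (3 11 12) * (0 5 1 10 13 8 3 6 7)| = 18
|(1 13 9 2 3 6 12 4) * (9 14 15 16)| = 11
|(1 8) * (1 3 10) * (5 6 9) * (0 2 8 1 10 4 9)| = |(10)(0 2 8 3 4 9 5 6)| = 8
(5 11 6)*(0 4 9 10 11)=(0 4 9 10 11 6 5)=[4, 1, 2, 3, 9, 0, 5, 7, 8, 10, 11, 6]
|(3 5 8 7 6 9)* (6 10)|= 7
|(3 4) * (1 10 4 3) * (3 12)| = 6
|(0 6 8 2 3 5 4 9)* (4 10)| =|(0 6 8 2 3 5 10 4 9)| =9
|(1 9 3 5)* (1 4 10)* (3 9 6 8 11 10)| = |(1 6 8 11 10)(3 5 4)| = 15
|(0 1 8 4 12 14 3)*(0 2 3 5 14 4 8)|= 2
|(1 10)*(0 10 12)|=4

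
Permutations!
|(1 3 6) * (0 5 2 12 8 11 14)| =21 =|(0 5 2 12 8 11 14)(1 3 6)|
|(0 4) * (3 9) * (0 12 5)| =|(0 4 12 5)(3 9)| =4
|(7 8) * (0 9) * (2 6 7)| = 4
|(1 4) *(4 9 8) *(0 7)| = |(0 7)(1 9 8 4)| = 4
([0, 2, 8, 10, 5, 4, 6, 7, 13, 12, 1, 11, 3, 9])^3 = (1 13 3 2 9 10 8 12)(4 5)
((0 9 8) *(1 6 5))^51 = ((0 9 8)(1 6 5))^51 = (9)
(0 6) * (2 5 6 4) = [4, 1, 5, 3, 2, 6, 0] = (0 4 2 5 6)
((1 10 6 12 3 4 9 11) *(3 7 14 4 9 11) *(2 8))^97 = ((1 10 6 12 7 14 4 11)(2 8)(3 9))^97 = (1 10 6 12 7 14 4 11)(2 8)(3 9)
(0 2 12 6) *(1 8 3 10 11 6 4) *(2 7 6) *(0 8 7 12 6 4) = (0 12)(1 7 4)(2 6 8 3 10 11) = [12, 7, 6, 10, 1, 5, 8, 4, 3, 9, 11, 2, 0]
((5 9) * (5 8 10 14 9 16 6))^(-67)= (5 6 16)(8 10 14 9)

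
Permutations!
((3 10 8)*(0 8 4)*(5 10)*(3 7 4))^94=(0 7)(3 5 10)(4 8)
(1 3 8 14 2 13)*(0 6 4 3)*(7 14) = [6, 0, 13, 8, 3, 5, 4, 14, 7, 9, 10, 11, 12, 1, 2] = (0 6 4 3 8 7 14 2 13 1)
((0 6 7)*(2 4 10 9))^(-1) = ((0 6 7)(2 4 10 9))^(-1) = (0 7 6)(2 9 10 4)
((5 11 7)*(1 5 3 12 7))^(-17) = (1 5 11)(3 12 7)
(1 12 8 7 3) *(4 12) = [0, 4, 2, 1, 12, 5, 6, 3, 7, 9, 10, 11, 8] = (1 4 12 8 7 3)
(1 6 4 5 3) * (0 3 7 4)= (0 3 1 6)(4 5 7)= [3, 6, 2, 1, 5, 7, 0, 4]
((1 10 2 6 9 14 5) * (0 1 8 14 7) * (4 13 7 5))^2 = (0 10 6 5 14 13)(1 2 9 8 4 7)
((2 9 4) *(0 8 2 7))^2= (0 2 4)(7 8 9)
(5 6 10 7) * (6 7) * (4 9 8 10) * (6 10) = (10)(4 9 8 6)(5 7) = [0, 1, 2, 3, 9, 7, 4, 5, 6, 8, 10]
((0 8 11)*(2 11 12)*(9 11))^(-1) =((0 8 12 2 9 11))^(-1) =(0 11 9 2 12 8)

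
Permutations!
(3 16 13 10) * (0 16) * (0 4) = (0 16 13 10 3 4) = [16, 1, 2, 4, 0, 5, 6, 7, 8, 9, 3, 11, 12, 10, 14, 15, 13]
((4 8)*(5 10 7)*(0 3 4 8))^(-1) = (0 4 3)(5 7 10)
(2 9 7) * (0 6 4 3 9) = (0 6 4 3 9 7 2) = [6, 1, 0, 9, 3, 5, 4, 2, 8, 7]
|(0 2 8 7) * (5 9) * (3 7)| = |(0 2 8 3 7)(5 9)| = 10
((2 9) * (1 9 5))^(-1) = ((1 9 2 5))^(-1) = (1 5 2 9)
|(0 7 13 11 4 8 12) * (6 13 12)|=|(0 7 12)(4 8 6 13 11)|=15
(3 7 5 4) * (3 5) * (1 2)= [0, 2, 1, 7, 5, 4, 6, 3]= (1 2)(3 7)(4 5)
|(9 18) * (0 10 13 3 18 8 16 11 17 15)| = 11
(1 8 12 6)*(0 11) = (0 11)(1 8 12 6) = [11, 8, 2, 3, 4, 5, 1, 7, 12, 9, 10, 0, 6]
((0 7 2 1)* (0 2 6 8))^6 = (0 6)(7 8)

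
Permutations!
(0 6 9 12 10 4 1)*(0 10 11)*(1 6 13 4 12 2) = (0 13 4 6 9 2 1 10 12 11) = [13, 10, 1, 3, 6, 5, 9, 7, 8, 2, 12, 0, 11, 4]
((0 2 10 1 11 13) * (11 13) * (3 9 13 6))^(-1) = ((0 2 10 1 6 3 9 13))^(-1) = (0 13 9 3 6 1 10 2)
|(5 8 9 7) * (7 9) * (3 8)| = 4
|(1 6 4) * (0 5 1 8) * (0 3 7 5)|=|(1 6 4 8 3 7 5)|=7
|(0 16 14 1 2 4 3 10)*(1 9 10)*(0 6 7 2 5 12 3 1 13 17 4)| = 56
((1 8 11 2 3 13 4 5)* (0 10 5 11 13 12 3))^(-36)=(13)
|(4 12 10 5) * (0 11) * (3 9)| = 4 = |(0 11)(3 9)(4 12 10 5)|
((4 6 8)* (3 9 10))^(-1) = (3 10 9)(4 8 6)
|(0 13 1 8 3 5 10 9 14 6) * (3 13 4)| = |(0 4 3 5 10 9 14 6)(1 8 13)| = 24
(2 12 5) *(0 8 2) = [8, 1, 12, 3, 4, 0, 6, 7, 2, 9, 10, 11, 5] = (0 8 2 12 5)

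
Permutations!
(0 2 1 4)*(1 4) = (0 2 4) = [2, 1, 4, 3, 0]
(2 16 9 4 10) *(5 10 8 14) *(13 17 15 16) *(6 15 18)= [0, 1, 13, 3, 8, 10, 15, 7, 14, 4, 2, 11, 12, 17, 5, 16, 9, 18, 6]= (2 13 17 18 6 15 16 9 4 8 14 5 10)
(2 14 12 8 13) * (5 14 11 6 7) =(2 11 6 7 5 14 12 8 13) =[0, 1, 11, 3, 4, 14, 7, 5, 13, 9, 10, 6, 8, 2, 12]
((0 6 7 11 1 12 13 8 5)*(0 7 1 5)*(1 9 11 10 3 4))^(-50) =(0 9 5 10 4 12 8 6 11 7 3 1 13)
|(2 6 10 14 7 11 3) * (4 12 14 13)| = |(2 6 10 13 4 12 14 7 11 3)| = 10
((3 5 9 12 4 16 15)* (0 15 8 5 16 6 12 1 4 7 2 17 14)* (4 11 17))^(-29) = (0 8 11 15 5 17 3 9 14 16 1)(2 4 6 12 7)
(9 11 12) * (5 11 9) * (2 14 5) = (2 14 5 11 12) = [0, 1, 14, 3, 4, 11, 6, 7, 8, 9, 10, 12, 2, 13, 5]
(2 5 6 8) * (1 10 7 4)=(1 10 7 4)(2 5 6 8)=[0, 10, 5, 3, 1, 6, 8, 4, 2, 9, 7]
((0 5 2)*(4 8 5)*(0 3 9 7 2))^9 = (0 4 8 5)(2 3 9 7)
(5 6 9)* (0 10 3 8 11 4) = (0 10 3 8 11 4)(5 6 9) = [10, 1, 2, 8, 0, 6, 9, 7, 11, 5, 3, 4]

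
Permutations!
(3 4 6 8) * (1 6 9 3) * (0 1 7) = (0 1 6 8 7)(3 4 9) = [1, 6, 2, 4, 9, 5, 8, 0, 7, 3]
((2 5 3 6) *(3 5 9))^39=((2 9 3 6))^39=(2 6 3 9)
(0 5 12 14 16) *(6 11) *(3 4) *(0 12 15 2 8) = (0 5 15 2 8)(3 4)(6 11)(12 14 16) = [5, 1, 8, 4, 3, 15, 11, 7, 0, 9, 10, 6, 14, 13, 16, 2, 12]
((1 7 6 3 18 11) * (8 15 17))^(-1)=((1 7 6 3 18 11)(8 15 17))^(-1)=(1 11 18 3 6 7)(8 17 15)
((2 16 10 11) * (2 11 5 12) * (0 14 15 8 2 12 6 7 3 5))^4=(0 2 14 16 15 10 8)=((0 14 15 8 2 16 10)(3 5 6 7))^4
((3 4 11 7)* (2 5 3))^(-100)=(2 3 11)(4 7 5)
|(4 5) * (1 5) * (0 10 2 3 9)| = 15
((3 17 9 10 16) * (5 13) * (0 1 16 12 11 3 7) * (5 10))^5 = ((0 1 16 7)(3 17 9 5 13 10 12 11))^5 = (0 1 16 7)(3 10 9 11 13 17 12 5)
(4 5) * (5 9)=(4 9 5)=[0, 1, 2, 3, 9, 4, 6, 7, 8, 5]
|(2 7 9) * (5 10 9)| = |(2 7 5 10 9)| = 5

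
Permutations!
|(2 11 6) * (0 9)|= |(0 9)(2 11 6)|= 6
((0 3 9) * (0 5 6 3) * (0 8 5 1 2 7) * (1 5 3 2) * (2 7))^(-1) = (0 7 6 5 9 3 8)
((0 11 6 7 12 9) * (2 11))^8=(0 2 11 6 7 12 9)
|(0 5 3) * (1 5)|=4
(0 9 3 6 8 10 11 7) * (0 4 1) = (0 9 3 6 8 10 11 7 4 1) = [9, 0, 2, 6, 1, 5, 8, 4, 10, 3, 11, 7]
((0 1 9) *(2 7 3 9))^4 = (0 3 2)(1 9 7)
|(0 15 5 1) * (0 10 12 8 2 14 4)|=|(0 15 5 1 10 12 8 2 14 4)|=10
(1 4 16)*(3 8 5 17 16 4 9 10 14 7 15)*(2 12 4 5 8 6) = (1 9 10 14 7 15 3 6 2 12 4 5 17 16) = [0, 9, 12, 6, 5, 17, 2, 15, 8, 10, 14, 11, 4, 13, 7, 3, 1, 16]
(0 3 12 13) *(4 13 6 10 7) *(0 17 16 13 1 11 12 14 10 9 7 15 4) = (0 3 14 10 15 4 1 11 12 6 9 7)(13 17 16) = [3, 11, 2, 14, 1, 5, 9, 0, 8, 7, 15, 12, 6, 17, 10, 4, 13, 16]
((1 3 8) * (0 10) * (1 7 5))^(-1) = ((0 10)(1 3 8 7 5))^(-1) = (0 10)(1 5 7 8 3)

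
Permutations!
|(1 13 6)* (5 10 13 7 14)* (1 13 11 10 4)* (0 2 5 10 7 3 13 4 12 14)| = |(0 2 5 12 14 10 11 7)(1 3 13 6 4)| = 40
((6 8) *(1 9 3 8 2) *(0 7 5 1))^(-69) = (0 1 8)(2 5 3)(6 7 9)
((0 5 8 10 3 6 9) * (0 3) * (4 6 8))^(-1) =(0 10 8 3 9 6 4 5)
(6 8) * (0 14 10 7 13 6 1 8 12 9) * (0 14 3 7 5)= (0 3 7 13 6 12 9 14 10 5)(1 8)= [3, 8, 2, 7, 4, 0, 12, 13, 1, 14, 5, 11, 9, 6, 10]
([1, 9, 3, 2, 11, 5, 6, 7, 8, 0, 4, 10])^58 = [1, 9, 2, 3, 11, 5, 6, 7, 8, 0, 4, 10]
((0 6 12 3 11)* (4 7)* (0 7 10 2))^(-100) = (0 2 10 4 7 11 3 12 6)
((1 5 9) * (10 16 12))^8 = ((1 5 9)(10 16 12))^8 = (1 9 5)(10 12 16)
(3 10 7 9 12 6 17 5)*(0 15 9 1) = (0 15 9 12 6 17 5 3 10 7 1) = [15, 0, 2, 10, 4, 3, 17, 1, 8, 12, 7, 11, 6, 13, 14, 9, 16, 5]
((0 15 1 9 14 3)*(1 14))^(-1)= (0 3 14 15)(1 9)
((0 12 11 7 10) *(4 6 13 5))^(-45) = ((0 12 11 7 10)(4 6 13 5))^(-45) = (4 5 13 6)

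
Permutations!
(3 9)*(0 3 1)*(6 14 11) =(0 3 9 1)(6 14 11) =[3, 0, 2, 9, 4, 5, 14, 7, 8, 1, 10, 6, 12, 13, 11]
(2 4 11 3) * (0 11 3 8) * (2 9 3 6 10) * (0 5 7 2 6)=(0 11 8 5 7 2 4)(3 9)(6 10)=[11, 1, 4, 9, 0, 7, 10, 2, 5, 3, 6, 8]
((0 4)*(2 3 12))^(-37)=(0 4)(2 12 3)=((0 4)(2 3 12))^(-37)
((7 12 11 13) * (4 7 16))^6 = (16)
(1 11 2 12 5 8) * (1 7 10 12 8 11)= (2 8 7 10 12 5 11)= [0, 1, 8, 3, 4, 11, 6, 10, 7, 9, 12, 2, 5]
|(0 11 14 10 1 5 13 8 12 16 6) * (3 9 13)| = |(0 11 14 10 1 5 3 9 13 8 12 16 6)| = 13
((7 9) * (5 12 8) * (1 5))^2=(1 12)(5 8)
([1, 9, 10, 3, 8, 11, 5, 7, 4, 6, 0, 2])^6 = (0 2 5 9)(1 10 11 6)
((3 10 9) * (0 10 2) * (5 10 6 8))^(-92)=((0 6 8 5 10 9 3 2))^(-92)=(0 10)(2 5)(3 8)(6 9)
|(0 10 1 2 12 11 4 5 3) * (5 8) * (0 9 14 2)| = 9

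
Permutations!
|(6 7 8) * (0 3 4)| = 3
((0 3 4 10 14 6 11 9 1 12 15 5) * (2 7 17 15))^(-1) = ((0 3 4 10 14 6 11 9 1 12 2 7 17 15 5))^(-1) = (0 5 15 17 7 2 12 1 9 11 6 14 10 4 3)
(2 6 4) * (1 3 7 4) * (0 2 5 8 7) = (0 2 6 1 3)(4 5 8 7) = [2, 3, 6, 0, 5, 8, 1, 4, 7]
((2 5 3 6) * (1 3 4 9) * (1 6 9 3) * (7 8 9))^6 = (2 9 7 4)(3 5 6 8)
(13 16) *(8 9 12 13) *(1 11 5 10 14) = [0, 11, 2, 3, 4, 10, 6, 7, 9, 12, 14, 5, 13, 16, 1, 15, 8] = (1 11 5 10 14)(8 9 12 13 16)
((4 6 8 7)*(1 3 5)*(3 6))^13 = (1 5 3 4 7 8 6)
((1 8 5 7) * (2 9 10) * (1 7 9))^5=(1 2 10 9 5 8)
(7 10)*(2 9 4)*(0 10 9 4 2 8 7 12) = (0 10 12)(2 4 8 7 9) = [10, 1, 4, 3, 8, 5, 6, 9, 7, 2, 12, 11, 0]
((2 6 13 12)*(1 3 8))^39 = ((1 3 8)(2 6 13 12))^39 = (2 12 13 6)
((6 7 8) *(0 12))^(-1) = ((0 12)(6 7 8))^(-1) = (0 12)(6 8 7)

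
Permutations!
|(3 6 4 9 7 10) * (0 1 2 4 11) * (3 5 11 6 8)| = |(0 1 2 4 9 7 10 5 11)(3 8)| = 18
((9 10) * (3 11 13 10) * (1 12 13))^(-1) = (1 11 3 9 10 13 12)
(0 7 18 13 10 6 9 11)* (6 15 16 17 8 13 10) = (0 7 18 10 15 16 17 8 13 6 9 11) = [7, 1, 2, 3, 4, 5, 9, 18, 13, 11, 15, 0, 12, 6, 14, 16, 17, 8, 10]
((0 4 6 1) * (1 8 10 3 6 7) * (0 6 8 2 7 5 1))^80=((0 4 5 1 6 2 7)(3 8 10))^80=(0 1 7 5 2 4 6)(3 10 8)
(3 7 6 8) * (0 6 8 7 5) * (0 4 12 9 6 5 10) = (0 5 4 12 9 6 7 8 3 10) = [5, 1, 2, 10, 12, 4, 7, 8, 3, 6, 0, 11, 9]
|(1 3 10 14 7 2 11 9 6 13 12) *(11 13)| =24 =|(1 3 10 14 7 2 13 12)(6 11 9)|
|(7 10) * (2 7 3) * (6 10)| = |(2 7 6 10 3)| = 5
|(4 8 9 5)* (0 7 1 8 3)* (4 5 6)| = 8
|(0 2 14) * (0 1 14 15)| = 6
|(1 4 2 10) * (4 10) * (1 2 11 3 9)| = |(1 10 2 4 11 3 9)| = 7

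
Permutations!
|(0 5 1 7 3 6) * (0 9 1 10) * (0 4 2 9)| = 10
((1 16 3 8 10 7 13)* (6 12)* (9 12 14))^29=(1 16 3 8 10 7 13)(6 14 9 12)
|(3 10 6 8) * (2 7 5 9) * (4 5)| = 20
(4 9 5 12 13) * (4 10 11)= (4 9 5 12 13 10 11)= [0, 1, 2, 3, 9, 12, 6, 7, 8, 5, 11, 4, 13, 10]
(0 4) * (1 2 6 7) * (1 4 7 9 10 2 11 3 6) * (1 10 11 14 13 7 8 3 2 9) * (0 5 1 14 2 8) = [0, 2, 10, 6, 5, 1, 14, 4, 3, 11, 9, 8, 12, 7, 13] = (1 2 10 9 11 8 3 6 14 13 7 4 5)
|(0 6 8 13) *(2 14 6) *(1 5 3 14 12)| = 10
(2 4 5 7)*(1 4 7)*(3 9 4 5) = (1 5)(2 7)(3 9 4) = [0, 5, 7, 9, 3, 1, 6, 2, 8, 4]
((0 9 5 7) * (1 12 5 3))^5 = (0 5 1 9 7 12 3)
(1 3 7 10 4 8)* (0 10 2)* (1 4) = (0 10 1 3 7 2)(4 8) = [10, 3, 0, 7, 8, 5, 6, 2, 4, 9, 1]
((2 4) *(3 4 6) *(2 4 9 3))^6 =(9)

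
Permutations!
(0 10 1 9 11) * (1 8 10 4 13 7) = (0 4 13 7 1 9 11)(8 10) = [4, 9, 2, 3, 13, 5, 6, 1, 10, 11, 8, 0, 12, 7]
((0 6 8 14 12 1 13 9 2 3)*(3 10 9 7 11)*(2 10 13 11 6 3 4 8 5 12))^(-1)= (0 3)(1 12 5 6 7 13 2 14 8 4 11)(9 10)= ((0 3)(1 11 4 8 14 2 13 7 6 5 12)(9 10))^(-1)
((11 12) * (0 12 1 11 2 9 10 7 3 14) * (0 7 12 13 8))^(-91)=(0 8 13)(1 11)(2 9 10 12)(3 7 14)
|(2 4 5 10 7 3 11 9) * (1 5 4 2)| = 7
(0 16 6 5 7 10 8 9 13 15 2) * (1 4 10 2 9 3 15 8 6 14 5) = (0 16 14 5 7 2)(1 4 10 6)(3 15 9 13 8) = [16, 4, 0, 15, 10, 7, 1, 2, 3, 13, 6, 11, 12, 8, 5, 9, 14]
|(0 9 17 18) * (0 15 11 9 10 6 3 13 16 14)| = |(0 10 6 3 13 16 14)(9 17 18 15 11)| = 35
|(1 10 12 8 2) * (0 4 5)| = 15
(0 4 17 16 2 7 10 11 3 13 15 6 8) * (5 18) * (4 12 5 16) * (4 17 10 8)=(0 12 5 18 16 2 7 8)(3 13 15 6 4 10 11)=[12, 1, 7, 13, 10, 18, 4, 8, 0, 9, 11, 3, 5, 15, 14, 6, 2, 17, 16]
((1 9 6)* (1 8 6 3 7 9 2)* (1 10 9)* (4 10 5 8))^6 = ((1 2 5 8 6 4 10 9 3 7))^6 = (1 10 5 3 6)(2 9 8 7 4)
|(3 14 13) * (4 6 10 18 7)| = |(3 14 13)(4 6 10 18 7)| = 15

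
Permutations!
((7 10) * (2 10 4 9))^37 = (2 7 9 10 4)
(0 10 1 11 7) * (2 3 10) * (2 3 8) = (0 3 10 1 11 7)(2 8) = [3, 11, 8, 10, 4, 5, 6, 0, 2, 9, 1, 7]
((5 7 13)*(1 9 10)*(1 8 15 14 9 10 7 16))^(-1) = ((1 10 8 15 14 9 7 13 5 16))^(-1) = (1 16 5 13 7 9 14 15 8 10)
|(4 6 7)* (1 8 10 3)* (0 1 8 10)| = |(0 1 10 3 8)(4 6 7)| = 15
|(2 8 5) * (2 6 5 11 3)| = |(2 8 11 3)(5 6)| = 4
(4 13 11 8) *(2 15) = (2 15)(4 13 11 8) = [0, 1, 15, 3, 13, 5, 6, 7, 4, 9, 10, 8, 12, 11, 14, 2]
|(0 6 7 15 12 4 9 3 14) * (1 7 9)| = |(0 6 9 3 14)(1 7 15 12 4)| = 5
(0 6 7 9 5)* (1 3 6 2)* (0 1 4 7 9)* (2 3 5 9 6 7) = (9)(0 3 7)(1 5)(2 4) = [3, 5, 4, 7, 2, 1, 6, 0, 8, 9]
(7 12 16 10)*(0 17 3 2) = (0 17 3 2)(7 12 16 10) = [17, 1, 0, 2, 4, 5, 6, 12, 8, 9, 7, 11, 16, 13, 14, 15, 10, 3]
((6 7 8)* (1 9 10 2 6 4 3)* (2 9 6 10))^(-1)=((1 6 7 8 4 3)(2 10 9))^(-1)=(1 3 4 8 7 6)(2 9 10)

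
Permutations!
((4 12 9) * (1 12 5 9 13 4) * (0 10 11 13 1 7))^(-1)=((0 10 11 13 4 5 9 7)(1 12))^(-1)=(0 7 9 5 4 13 11 10)(1 12)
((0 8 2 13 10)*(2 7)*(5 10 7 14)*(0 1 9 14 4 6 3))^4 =(0 3 6 4 8)(1 10 5 14 9)(2 13 7)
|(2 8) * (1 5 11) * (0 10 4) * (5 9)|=|(0 10 4)(1 9 5 11)(2 8)|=12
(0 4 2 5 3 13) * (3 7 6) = (0 4 2 5 7 6 3 13) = [4, 1, 5, 13, 2, 7, 3, 6, 8, 9, 10, 11, 12, 0]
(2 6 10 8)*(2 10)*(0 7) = (0 7)(2 6)(8 10) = [7, 1, 6, 3, 4, 5, 2, 0, 10, 9, 8]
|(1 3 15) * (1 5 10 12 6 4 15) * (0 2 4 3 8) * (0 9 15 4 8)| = 11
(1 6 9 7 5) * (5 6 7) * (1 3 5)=(1 7 6 9)(3 5)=[0, 7, 2, 5, 4, 3, 9, 6, 8, 1]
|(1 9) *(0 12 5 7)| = 4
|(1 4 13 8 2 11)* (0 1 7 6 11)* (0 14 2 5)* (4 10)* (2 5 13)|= 42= |(0 1 10 4 2 14 5)(6 11 7)(8 13)|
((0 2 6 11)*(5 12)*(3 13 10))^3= (13)(0 11 6 2)(5 12)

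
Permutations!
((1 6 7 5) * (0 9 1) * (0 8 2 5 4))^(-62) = ((0 9 1 6 7 4)(2 5 8))^(-62) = (0 7 1)(2 5 8)(4 6 9)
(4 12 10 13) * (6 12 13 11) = (4 13)(6 12 10 11) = [0, 1, 2, 3, 13, 5, 12, 7, 8, 9, 11, 6, 10, 4]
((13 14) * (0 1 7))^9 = ((0 1 7)(13 14))^9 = (13 14)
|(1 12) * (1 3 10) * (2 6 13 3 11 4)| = |(1 12 11 4 2 6 13 3 10)| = 9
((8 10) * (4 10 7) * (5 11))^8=((4 10 8 7)(5 11))^8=(11)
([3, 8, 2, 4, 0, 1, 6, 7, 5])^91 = [3, 8, 2, 4, 0, 1, 6, 7, 5]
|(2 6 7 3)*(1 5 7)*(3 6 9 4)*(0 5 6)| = 12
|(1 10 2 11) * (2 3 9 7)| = |(1 10 3 9 7 2 11)| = 7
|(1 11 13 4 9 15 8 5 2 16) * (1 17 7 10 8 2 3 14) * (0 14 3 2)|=56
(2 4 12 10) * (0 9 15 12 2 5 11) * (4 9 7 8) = (0 7 8 4 2 9 15 12 10 5 11) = [7, 1, 9, 3, 2, 11, 6, 8, 4, 15, 5, 0, 10, 13, 14, 12]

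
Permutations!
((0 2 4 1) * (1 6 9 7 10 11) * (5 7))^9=(0 1 11 10 7 5 9 6 4 2)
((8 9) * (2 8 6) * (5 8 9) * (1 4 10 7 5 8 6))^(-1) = (1 9 2 6 5 7 10 4)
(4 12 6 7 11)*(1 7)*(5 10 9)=[0, 7, 2, 3, 12, 10, 1, 11, 8, 5, 9, 4, 6]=(1 7 11 4 12 6)(5 10 9)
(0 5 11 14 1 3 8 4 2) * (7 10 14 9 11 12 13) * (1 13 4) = (0 5 12 4 2)(1 3 8)(7 10 14 13)(9 11) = [5, 3, 0, 8, 2, 12, 6, 10, 1, 11, 14, 9, 4, 7, 13]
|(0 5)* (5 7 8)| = |(0 7 8 5)| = 4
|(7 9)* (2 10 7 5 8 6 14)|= 8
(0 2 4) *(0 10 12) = (0 2 4 10 12) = [2, 1, 4, 3, 10, 5, 6, 7, 8, 9, 12, 11, 0]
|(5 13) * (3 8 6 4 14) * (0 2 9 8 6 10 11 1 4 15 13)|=14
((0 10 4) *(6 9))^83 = ((0 10 4)(6 9))^83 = (0 4 10)(6 9)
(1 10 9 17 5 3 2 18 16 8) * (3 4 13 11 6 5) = (1 10 9 17 3 2 18 16 8)(4 13 11 6 5) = [0, 10, 18, 2, 13, 4, 5, 7, 1, 17, 9, 6, 12, 11, 14, 15, 8, 3, 16]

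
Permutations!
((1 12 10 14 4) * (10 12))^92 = (14)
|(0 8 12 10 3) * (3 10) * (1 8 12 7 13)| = |(0 12 3)(1 8 7 13)| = 12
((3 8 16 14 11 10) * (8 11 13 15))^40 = ((3 11 10)(8 16 14 13 15))^40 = (16)(3 11 10)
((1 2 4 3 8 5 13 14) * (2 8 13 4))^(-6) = (1 8 5 4 3 13 14)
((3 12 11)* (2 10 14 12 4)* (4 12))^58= (2 14)(3 12 11)(4 10)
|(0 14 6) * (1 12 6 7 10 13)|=8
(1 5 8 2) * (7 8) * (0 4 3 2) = (0 4 3 2 1 5 7 8) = [4, 5, 1, 2, 3, 7, 6, 8, 0]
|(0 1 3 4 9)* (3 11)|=6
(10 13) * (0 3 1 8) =(0 3 1 8)(10 13) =[3, 8, 2, 1, 4, 5, 6, 7, 0, 9, 13, 11, 12, 10]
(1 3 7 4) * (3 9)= (1 9 3 7 4)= [0, 9, 2, 7, 1, 5, 6, 4, 8, 3]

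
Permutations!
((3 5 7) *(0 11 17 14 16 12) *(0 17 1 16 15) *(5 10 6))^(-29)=((0 11 1 16 12 17 14 15)(3 10 6 5 7))^(-29)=(0 16 14 11 12 15 1 17)(3 10 6 5 7)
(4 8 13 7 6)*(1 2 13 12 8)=(1 2 13 7 6 4)(8 12)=[0, 2, 13, 3, 1, 5, 4, 6, 12, 9, 10, 11, 8, 7]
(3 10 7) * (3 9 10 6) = (3 6)(7 9 10) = [0, 1, 2, 6, 4, 5, 3, 9, 8, 10, 7]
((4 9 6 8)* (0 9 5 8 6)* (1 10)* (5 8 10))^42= (10)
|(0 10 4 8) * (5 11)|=|(0 10 4 8)(5 11)|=4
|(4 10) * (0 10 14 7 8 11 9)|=|(0 10 4 14 7 8 11 9)|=8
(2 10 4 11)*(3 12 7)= (2 10 4 11)(3 12 7)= [0, 1, 10, 12, 11, 5, 6, 3, 8, 9, 4, 2, 7]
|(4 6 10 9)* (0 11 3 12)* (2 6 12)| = |(0 11 3 2 6 10 9 4 12)| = 9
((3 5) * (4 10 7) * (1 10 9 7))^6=((1 10)(3 5)(4 9 7))^6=(10)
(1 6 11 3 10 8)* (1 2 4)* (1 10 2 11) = [0, 6, 4, 2, 10, 5, 1, 7, 11, 9, 8, 3] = (1 6)(2 4 10 8 11 3)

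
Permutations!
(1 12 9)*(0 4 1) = (0 4 1 12 9) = [4, 12, 2, 3, 1, 5, 6, 7, 8, 0, 10, 11, 9]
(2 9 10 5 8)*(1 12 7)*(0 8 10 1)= (0 8 2 9 1 12 7)(5 10)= [8, 12, 9, 3, 4, 10, 6, 0, 2, 1, 5, 11, 7]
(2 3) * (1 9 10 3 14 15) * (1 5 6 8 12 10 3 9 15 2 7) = (1 15 5 6 8 12 10 9 3 7)(2 14) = [0, 15, 14, 7, 4, 6, 8, 1, 12, 3, 9, 11, 10, 13, 2, 5]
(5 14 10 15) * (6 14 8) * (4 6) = (4 6 14 10 15 5 8) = [0, 1, 2, 3, 6, 8, 14, 7, 4, 9, 15, 11, 12, 13, 10, 5]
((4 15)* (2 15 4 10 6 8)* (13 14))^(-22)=((2 15 10 6 8)(13 14))^(-22)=(2 6 15 8 10)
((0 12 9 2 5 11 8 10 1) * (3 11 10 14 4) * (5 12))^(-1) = ((0 5 10 1)(2 12 9)(3 11 8 14 4))^(-1) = (0 1 10 5)(2 9 12)(3 4 14 8 11)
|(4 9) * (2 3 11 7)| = 4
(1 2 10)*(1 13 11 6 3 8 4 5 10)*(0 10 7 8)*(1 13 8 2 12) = (0 10 8 4 5 7 2 13 11 6 3)(1 12) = [10, 12, 13, 0, 5, 7, 3, 2, 4, 9, 8, 6, 1, 11]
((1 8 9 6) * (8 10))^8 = ((1 10 8 9 6))^8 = (1 9 10 6 8)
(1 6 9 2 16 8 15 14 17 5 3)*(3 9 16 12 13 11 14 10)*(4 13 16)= [0, 6, 12, 1, 13, 9, 4, 7, 15, 2, 3, 14, 16, 11, 17, 10, 8, 5]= (1 6 4 13 11 14 17 5 9 2 12 16 8 15 10 3)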